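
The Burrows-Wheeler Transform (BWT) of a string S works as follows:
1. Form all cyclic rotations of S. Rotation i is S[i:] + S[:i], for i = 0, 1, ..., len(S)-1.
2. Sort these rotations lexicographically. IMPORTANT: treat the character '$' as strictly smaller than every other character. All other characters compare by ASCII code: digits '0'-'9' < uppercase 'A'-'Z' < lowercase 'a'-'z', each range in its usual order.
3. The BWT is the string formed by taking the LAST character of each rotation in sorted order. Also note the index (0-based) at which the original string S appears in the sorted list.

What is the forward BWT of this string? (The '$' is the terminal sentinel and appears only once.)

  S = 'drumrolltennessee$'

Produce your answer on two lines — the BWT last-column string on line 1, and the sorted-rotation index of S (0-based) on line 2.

Answer: e$estnolunermdselr
1

Derivation:
All 18 rotations (rotation i = S[i:]+S[:i]):
  rot[0] = drumrolltennessee$
  rot[1] = rumrolltennessee$d
  rot[2] = umrolltennessee$dr
  rot[3] = mrolltennessee$dru
  rot[4] = rolltennessee$drum
  rot[5] = olltennessee$drumr
  rot[6] = lltennessee$drumro
  rot[7] = ltennessee$drumrol
  rot[8] = tennessee$drumroll
  rot[9] = ennessee$drumrollt
  rot[10] = nnessee$drumrollte
  rot[11] = nessee$drumrollten
  rot[12] = essee$drumrolltenn
  rot[13] = ssee$drumrolltenne
  rot[14] = see$drumrolltennes
  rot[15] = ee$drumrolltenness
  rot[16] = e$drumrolltennesse
  rot[17] = $drumrolltennessee
Sorted (with $ < everything):
  sorted[0] = $drumrolltennessee  (last char: 'e')
  sorted[1] = drumrolltennessee$  (last char: '$')
  sorted[2] = e$drumrolltennesse  (last char: 'e')
  sorted[3] = ee$drumrolltenness  (last char: 's')
  sorted[4] = ennessee$drumrollt  (last char: 't')
  sorted[5] = essee$drumrolltenn  (last char: 'n')
  sorted[6] = lltennessee$drumro  (last char: 'o')
  sorted[7] = ltennessee$drumrol  (last char: 'l')
  sorted[8] = mrolltennessee$dru  (last char: 'u')
  sorted[9] = nessee$drumrollten  (last char: 'n')
  sorted[10] = nnessee$drumrollte  (last char: 'e')
  sorted[11] = olltennessee$drumr  (last char: 'r')
  sorted[12] = rolltennessee$drum  (last char: 'm')
  sorted[13] = rumrolltennessee$d  (last char: 'd')
  sorted[14] = see$drumrolltennes  (last char: 's')
  sorted[15] = ssee$drumrolltenne  (last char: 'e')
  sorted[16] = tennessee$drumroll  (last char: 'l')
  sorted[17] = umrolltennessee$dr  (last char: 'r')
Last column: e$estnolunermdselr
Original string S is at sorted index 1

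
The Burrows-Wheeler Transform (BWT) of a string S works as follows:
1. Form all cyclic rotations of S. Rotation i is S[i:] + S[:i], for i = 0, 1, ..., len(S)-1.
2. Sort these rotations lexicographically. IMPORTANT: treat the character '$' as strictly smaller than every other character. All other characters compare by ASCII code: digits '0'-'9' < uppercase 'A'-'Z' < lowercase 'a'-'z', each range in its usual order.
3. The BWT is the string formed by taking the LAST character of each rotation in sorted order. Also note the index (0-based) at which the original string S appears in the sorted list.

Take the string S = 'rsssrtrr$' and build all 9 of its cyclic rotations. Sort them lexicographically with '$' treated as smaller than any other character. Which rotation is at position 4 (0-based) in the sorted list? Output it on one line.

All 9 rotations (rotation i = S[i:]+S[:i]):
  rot[0] = rsssrtrr$
  rot[1] = sssrtrr$r
  rot[2] = ssrtrr$rs
  rot[3] = srtrr$rss
  rot[4] = rtrr$rsss
  rot[5] = trr$rsssr
  rot[6] = rr$rsssrt
  rot[7] = r$rsssrtr
  rot[8] = $rsssrtrr
Sorted (with $ < everything):
  sorted[0] = $rsssrtrr
  sorted[1] = r$rsssrtr
  sorted[2] = rr$rsssrt
  sorted[3] = rsssrtrr$
  sorted[4] = rtrr$rsss
  sorted[5] = srtrr$rss
  sorted[6] = ssrtrr$rs
  sorted[7] = sssrtrr$r
  sorted[8] = trr$rsssr
sorted[4] = rtrr$rsss

Answer: rtrr$rsss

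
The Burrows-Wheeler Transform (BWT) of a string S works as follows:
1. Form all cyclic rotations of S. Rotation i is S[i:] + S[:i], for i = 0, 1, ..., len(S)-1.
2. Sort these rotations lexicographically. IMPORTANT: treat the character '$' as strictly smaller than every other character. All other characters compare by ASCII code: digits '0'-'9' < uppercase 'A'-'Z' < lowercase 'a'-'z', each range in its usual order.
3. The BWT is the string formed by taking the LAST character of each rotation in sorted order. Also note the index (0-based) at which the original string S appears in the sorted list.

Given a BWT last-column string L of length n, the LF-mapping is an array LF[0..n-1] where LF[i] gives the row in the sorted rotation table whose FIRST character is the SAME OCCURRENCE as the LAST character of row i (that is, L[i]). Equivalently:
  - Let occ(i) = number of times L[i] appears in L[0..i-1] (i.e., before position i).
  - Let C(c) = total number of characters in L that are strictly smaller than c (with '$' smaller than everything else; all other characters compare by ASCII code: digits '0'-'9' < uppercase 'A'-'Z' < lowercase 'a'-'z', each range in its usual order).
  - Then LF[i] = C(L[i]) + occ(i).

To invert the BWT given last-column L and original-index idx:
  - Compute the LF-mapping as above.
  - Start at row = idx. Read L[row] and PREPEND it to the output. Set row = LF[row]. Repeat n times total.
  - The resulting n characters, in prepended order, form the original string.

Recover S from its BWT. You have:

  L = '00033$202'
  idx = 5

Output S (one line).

Answer: 22303000$

Derivation:
LF mapping: 1 2 3 7 8 0 5 4 6
Walk LF starting at row 5, prepending L[row]:
  step 1: row=5, L[5]='$', prepend. Next row=LF[5]=0
  step 2: row=0, L[0]='0', prepend. Next row=LF[0]=1
  step 3: row=1, L[1]='0', prepend. Next row=LF[1]=2
  step 4: row=2, L[2]='0', prepend. Next row=LF[2]=3
  step 5: row=3, L[3]='3', prepend. Next row=LF[3]=7
  step 6: row=7, L[7]='0', prepend. Next row=LF[7]=4
  step 7: row=4, L[4]='3', prepend. Next row=LF[4]=8
  step 8: row=8, L[8]='2', prepend. Next row=LF[8]=6
  step 9: row=6, L[6]='2', prepend. Next row=LF[6]=5
Reversed output: 22303000$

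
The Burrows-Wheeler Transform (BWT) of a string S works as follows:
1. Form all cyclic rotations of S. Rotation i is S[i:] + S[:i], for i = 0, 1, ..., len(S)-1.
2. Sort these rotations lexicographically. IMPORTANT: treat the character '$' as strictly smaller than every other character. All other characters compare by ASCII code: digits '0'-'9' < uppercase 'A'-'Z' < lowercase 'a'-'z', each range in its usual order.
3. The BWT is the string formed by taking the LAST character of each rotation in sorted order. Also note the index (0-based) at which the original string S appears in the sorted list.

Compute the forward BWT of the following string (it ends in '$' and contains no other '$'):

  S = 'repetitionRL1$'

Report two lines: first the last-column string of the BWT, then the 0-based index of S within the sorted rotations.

Answer: 1LRnrpttoie$ie
11

Derivation:
All 14 rotations (rotation i = S[i:]+S[:i]):
  rot[0] = repetitionRL1$
  rot[1] = epetitionRL1$r
  rot[2] = petitionRL1$re
  rot[3] = etitionRL1$rep
  rot[4] = titionRL1$repe
  rot[5] = itionRL1$repet
  rot[6] = tionRL1$repeti
  rot[7] = ionRL1$repetit
  rot[8] = onRL1$repetiti
  rot[9] = nRL1$repetitio
  rot[10] = RL1$repetition
  rot[11] = L1$repetitionR
  rot[12] = 1$repetitionRL
  rot[13] = $repetitionRL1
Sorted (with $ < everything):
  sorted[0] = $repetitionRL1  (last char: '1')
  sorted[1] = 1$repetitionRL  (last char: 'L')
  sorted[2] = L1$repetitionR  (last char: 'R')
  sorted[3] = RL1$repetition  (last char: 'n')
  sorted[4] = epetitionRL1$r  (last char: 'r')
  sorted[5] = etitionRL1$rep  (last char: 'p')
  sorted[6] = ionRL1$repetit  (last char: 't')
  sorted[7] = itionRL1$repet  (last char: 't')
  sorted[8] = nRL1$repetitio  (last char: 'o')
  sorted[9] = onRL1$repetiti  (last char: 'i')
  sorted[10] = petitionRL1$re  (last char: 'e')
  sorted[11] = repetitionRL1$  (last char: '$')
  sorted[12] = tionRL1$repeti  (last char: 'i')
  sorted[13] = titionRL1$repe  (last char: 'e')
Last column: 1LRnrpttoie$ie
Original string S is at sorted index 11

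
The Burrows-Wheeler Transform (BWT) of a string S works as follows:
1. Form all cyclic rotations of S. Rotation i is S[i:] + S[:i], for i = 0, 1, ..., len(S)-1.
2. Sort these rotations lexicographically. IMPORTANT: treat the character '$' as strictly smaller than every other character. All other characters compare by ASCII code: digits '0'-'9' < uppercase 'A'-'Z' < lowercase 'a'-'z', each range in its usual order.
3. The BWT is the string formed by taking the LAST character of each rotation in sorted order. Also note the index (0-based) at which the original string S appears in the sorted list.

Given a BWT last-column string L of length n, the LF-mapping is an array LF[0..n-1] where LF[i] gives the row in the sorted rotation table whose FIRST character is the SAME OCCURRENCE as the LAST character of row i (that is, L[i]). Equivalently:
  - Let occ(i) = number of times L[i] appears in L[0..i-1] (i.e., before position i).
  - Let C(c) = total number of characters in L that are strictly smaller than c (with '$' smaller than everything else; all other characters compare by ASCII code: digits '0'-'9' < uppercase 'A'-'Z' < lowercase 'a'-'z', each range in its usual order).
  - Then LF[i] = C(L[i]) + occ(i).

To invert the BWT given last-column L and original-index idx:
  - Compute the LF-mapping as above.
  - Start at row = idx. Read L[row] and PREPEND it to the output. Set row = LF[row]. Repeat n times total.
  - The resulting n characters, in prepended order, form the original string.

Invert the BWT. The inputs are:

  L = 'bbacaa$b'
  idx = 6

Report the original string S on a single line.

LF mapping: 4 5 1 7 2 3 0 6
Walk LF starting at row 6, prepending L[row]:
  step 1: row=6, L[6]='$', prepend. Next row=LF[6]=0
  step 2: row=0, L[0]='b', prepend. Next row=LF[0]=4
  step 3: row=4, L[4]='a', prepend. Next row=LF[4]=2
  step 4: row=2, L[2]='a', prepend. Next row=LF[2]=1
  step 5: row=1, L[1]='b', prepend. Next row=LF[1]=5
  step 6: row=5, L[5]='a', prepend. Next row=LF[5]=3
  step 7: row=3, L[3]='c', prepend. Next row=LF[3]=7
  step 8: row=7, L[7]='b', prepend. Next row=LF[7]=6
Reversed output: bcabaab$

Answer: bcabaab$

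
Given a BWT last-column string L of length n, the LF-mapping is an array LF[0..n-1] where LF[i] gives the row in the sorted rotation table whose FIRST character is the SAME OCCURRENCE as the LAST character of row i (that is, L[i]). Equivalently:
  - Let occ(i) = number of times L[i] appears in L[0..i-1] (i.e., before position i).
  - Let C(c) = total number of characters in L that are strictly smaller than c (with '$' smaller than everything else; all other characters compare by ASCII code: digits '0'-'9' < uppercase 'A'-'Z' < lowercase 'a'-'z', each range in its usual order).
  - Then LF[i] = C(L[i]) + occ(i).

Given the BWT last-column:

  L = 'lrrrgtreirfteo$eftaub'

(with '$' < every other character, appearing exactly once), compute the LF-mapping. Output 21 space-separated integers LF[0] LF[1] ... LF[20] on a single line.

Char counts: '$':1, 'a':1, 'b':1, 'e':3, 'f':2, 'g':1, 'i':1, 'l':1, 'o':1, 'r':5, 't':3, 'u':1
C (first-col start): C('$')=0, C('a')=1, C('b')=2, C('e')=3, C('f')=6, C('g')=8, C('i')=9, C('l')=10, C('o')=11, C('r')=12, C('t')=17, C('u')=20
L[0]='l': occ=0, LF[0]=C('l')+0=10+0=10
L[1]='r': occ=0, LF[1]=C('r')+0=12+0=12
L[2]='r': occ=1, LF[2]=C('r')+1=12+1=13
L[3]='r': occ=2, LF[3]=C('r')+2=12+2=14
L[4]='g': occ=0, LF[4]=C('g')+0=8+0=8
L[5]='t': occ=0, LF[5]=C('t')+0=17+0=17
L[6]='r': occ=3, LF[6]=C('r')+3=12+3=15
L[7]='e': occ=0, LF[7]=C('e')+0=3+0=3
L[8]='i': occ=0, LF[8]=C('i')+0=9+0=9
L[9]='r': occ=4, LF[9]=C('r')+4=12+4=16
L[10]='f': occ=0, LF[10]=C('f')+0=6+0=6
L[11]='t': occ=1, LF[11]=C('t')+1=17+1=18
L[12]='e': occ=1, LF[12]=C('e')+1=3+1=4
L[13]='o': occ=0, LF[13]=C('o')+0=11+0=11
L[14]='$': occ=0, LF[14]=C('$')+0=0+0=0
L[15]='e': occ=2, LF[15]=C('e')+2=3+2=5
L[16]='f': occ=1, LF[16]=C('f')+1=6+1=7
L[17]='t': occ=2, LF[17]=C('t')+2=17+2=19
L[18]='a': occ=0, LF[18]=C('a')+0=1+0=1
L[19]='u': occ=0, LF[19]=C('u')+0=20+0=20
L[20]='b': occ=0, LF[20]=C('b')+0=2+0=2

Answer: 10 12 13 14 8 17 15 3 9 16 6 18 4 11 0 5 7 19 1 20 2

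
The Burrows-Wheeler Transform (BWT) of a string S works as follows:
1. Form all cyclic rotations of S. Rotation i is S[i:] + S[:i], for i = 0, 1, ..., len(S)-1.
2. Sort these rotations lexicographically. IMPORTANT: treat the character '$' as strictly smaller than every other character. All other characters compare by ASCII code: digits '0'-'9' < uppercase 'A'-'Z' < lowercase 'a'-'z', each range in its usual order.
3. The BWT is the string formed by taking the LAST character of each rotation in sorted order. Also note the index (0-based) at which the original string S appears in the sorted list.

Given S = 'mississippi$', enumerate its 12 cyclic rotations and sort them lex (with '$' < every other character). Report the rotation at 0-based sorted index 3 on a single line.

Answer: issippi$miss

Derivation:
All 12 rotations (rotation i = S[i:]+S[:i]):
  rot[0] = mississippi$
  rot[1] = ississippi$m
  rot[2] = ssissippi$mi
  rot[3] = sissippi$mis
  rot[4] = issippi$miss
  rot[5] = ssippi$missi
  rot[6] = sippi$missis
  rot[7] = ippi$mississ
  rot[8] = ppi$mississi
  rot[9] = pi$mississip
  rot[10] = i$mississipp
  rot[11] = $mississippi
Sorted (with $ < everything):
  sorted[0] = $mississippi
  sorted[1] = i$mississipp
  sorted[2] = ippi$mississ
  sorted[3] = issippi$miss
  sorted[4] = ississippi$m
  sorted[5] = mississippi$
  sorted[6] = pi$mississip
  sorted[7] = ppi$mississi
  sorted[8] = sippi$missis
  sorted[9] = sissippi$mis
  sorted[10] = ssippi$missi
  sorted[11] = ssissippi$mi
sorted[3] = issippi$miss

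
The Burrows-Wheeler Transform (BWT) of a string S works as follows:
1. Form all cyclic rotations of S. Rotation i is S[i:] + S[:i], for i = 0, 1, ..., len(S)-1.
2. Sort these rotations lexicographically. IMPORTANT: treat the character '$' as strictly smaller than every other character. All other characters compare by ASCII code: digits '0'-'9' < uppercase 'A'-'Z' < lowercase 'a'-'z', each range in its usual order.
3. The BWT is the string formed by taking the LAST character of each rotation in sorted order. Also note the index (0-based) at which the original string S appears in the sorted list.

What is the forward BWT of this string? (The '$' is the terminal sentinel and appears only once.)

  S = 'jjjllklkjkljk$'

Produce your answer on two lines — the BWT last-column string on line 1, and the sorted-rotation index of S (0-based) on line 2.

All 14 rotations (rotation i = S[i:]+S[:i]):
  rot[0] = jjjllklkjkljk$
  rot[1] = jjllklkjkljk$j
  rot[2] = jllklkjkljk$jj
  rot[3] = llklkjkljk$jjj
  rot[4] = lklkjkljk$jjjl
  rot[5] = klkjkljk$jjjll
  rot[6] = lkjkljk$jjjllk
  rot[7] = kjkljk$jjjllkl
  rot[8] = jkljk$jjjllklk
  rot[9] = kljk$jjjllklkj
  rot[10] = ljk$jjjllklkjk
  rot[11] = jk$jjjllklkjkl
  rot[12] = k$jjjllklkjklj
  rot[13] = $jjjllklkjkljk
Sorted (with $ < everything):
  sorted[0] = $jjjllklkjkljk  (last char: 'k')
  sorted[1] = jjjllklkjkljk$  (last char: '$')
  sorted[2] = jjllklkjkljk$j  (last char: 'j')
  sorted[3] = jk$jjjllklkjkl  (last char: 'l')
  sorted[4] = jkljk$jjjllklk  (last char: 'k')
  sorted[5] = jllklkjkljk$jj  (last char: 'j')
  sorted[6] = k$jjjllklkjklj  (last char: 'j')
  sorted[7] = kjkljk$jjjllkl  (last char: 'l')
  sorted[8] = kljk$jjjllklkj  (last char: 'j')
  sorted[9] = klkjkljk$jjjll  (last char: 'l')
  sorted[10] = ljk$jjjllklkjk  (last char: 'k')
  sorted[11] = lkjkljk$jjjllk  (last char: 'k')
  sorted[12] = lklkjkljk$jjjl  (last char: 'l')
  sorted[13] = llklkjkljk$jjj  (last char: 'j')
Last column: k$jlkjjljlkklj
Original string S is at sorted index 1

Answer: k$jlkjjljlkklj
1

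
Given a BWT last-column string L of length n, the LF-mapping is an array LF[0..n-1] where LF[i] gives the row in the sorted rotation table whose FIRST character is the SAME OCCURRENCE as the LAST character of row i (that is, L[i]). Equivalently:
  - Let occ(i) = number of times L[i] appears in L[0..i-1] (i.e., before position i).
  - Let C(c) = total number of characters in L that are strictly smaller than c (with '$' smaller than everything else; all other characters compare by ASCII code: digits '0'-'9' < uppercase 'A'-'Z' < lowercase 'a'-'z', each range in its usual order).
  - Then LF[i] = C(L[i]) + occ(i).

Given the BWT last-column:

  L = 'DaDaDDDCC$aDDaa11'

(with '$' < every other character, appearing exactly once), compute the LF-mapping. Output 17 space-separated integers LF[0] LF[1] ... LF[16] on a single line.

Answer: 5 12 6 13 7 8 9 3 4 0 14 10 11 15 16 1 2

Derivation:
Char counts: '$':1, '1':2, 'C':2, 'D':7, 'a':5
C (first-col start): C('$')=0, C('1')=1, C('C')=3, C('D')=5, C('a')=12
L[0]='D': occ=0, LF[0]=C('D')+0=5+0=5
L[1]='a': occ=0, LF[1]=C('a')+0=12+0=12
L[2]='D': occ=1, LF[2]=C('D')+1=5+1=6
L[3]='a': occ=1, LF[3]=C('a')+1=12+1=13
L[4]='D': occ=2, LF[4]=C('D')+2=5+2=7
L[5]='D': occ=3, LF[5]=C('D')+3=5+3=8
L[6]='D': occ=4, LF[6]=C('D')+4=5+4=9
L[7]='C': occ=0, LF[7]=C('C')+0=3+0=3
L[8]='C': occ=1, LF[8]=C('C')+1=3+1=4
L[9]='$': occ=0, LF[9]=C('$')+0=0+0=0
L[10]='a': occ=2, LF[10]=C('a')+2=12+2=14
L[11]='D': occ=5, LF[11]=C('D')+5=5+5=10
L[12]='D': occ=6, LF[12]=C('D')+6=5+6=11
L[13]='a': occ=3, LF[13]=C('a')+3=12+3=15
L[14]='a': occ=4, LF[14]=C('a')+4=12+4=16
L[15]='1': occ=0, LF[15]=C('1')+0=1+0=1
L[16]='1': occ=1, LF[16]=C('1')+1=1+1=2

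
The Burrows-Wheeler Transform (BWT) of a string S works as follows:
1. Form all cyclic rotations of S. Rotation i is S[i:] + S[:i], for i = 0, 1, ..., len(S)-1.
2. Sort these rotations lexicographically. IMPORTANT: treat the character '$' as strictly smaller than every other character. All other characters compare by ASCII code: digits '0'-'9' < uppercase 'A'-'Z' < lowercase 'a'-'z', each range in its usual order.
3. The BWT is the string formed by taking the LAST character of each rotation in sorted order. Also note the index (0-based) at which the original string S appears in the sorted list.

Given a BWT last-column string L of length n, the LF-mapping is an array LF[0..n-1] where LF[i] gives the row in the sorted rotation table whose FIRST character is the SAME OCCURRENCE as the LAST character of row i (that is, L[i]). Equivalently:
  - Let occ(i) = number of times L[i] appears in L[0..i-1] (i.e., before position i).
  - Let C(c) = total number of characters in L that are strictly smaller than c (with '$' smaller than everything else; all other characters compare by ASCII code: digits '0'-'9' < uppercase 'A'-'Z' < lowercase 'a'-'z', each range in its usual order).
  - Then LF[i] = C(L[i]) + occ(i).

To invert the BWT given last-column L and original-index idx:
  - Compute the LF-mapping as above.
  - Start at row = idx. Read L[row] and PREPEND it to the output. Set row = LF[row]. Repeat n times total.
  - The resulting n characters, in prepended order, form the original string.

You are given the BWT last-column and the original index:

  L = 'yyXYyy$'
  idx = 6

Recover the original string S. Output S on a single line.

Answer: yyyXYy$

Derivation:
LF mapping: 3 4 1 2 5 6 0
Walk LF starting at row 6, prepending L[row]:
  step 1: row=6, L[6]='$', prepend. Next row=LF[6]=0
  step 2: row=0, L[0]='y', prepend. Next row=LF[0]=3
  step 3: row=3, L[3]='Y', prepend. Next row=LF[3]=2
  step 4: row=2, L[2]='X', prepend. Next row=LF[2]=1
  step 5: row=1, L[1]='y', prepend. Next row=LF[1]=4
  step 6: row=4, L[4]='y', prepend. Next row=LF[4]=5
  step 7: row=5, L[5]='y', prepend. Next row=LF[5]=6
Reversed output: yyyXYy$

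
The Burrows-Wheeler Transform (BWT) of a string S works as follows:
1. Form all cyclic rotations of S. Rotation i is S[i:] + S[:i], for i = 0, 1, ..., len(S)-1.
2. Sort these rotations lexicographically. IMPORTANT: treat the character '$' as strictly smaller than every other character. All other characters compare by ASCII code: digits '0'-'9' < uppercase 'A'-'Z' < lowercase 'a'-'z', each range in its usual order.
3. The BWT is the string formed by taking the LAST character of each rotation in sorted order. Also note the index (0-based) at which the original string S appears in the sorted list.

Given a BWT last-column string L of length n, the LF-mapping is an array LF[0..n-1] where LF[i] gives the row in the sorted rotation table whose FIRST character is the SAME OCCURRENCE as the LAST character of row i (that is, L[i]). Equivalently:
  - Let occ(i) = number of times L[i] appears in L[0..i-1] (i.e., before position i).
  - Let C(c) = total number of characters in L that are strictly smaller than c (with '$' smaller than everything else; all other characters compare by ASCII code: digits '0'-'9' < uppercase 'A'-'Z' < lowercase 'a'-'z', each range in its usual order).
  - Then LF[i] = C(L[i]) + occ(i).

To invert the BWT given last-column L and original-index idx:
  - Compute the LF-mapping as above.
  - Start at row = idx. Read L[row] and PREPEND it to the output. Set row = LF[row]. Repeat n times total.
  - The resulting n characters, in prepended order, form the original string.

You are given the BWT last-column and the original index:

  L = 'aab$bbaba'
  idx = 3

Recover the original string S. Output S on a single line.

LF mapping: 1 2 5 0 6 7 3 8 4
Walk LF starting at row 3, prepending L[row]:
  step 1: row=3, L[3]='$', prepend. Next row=LF[3]=0
  step 2: row=0, L[0]='a', prepend. Next row=LF[0]=1
  step 3: row=1, L[1]='a', prepend. Next row=LF[1]=2
  step 4: row=2, L[2]='b', prepend. Next row=LF[2]=5
  step 5: row=5, L[5]='b', prepend. Next row=LF[5]=7
  step 6: row=7, L[7]='b', prepend. Next row=LF[7]=8
  step 7: row=8, L[8]='a', prepend. Next row=LF[8]=4
  step 8: row=4, L[4]='b', prepend. Next row=LF[4]=6
  step 9: row=6, L[6]='a', prepend. Next row=LF[6]=3
Reversed output: ababbbaa$

Answer: ababbbaa$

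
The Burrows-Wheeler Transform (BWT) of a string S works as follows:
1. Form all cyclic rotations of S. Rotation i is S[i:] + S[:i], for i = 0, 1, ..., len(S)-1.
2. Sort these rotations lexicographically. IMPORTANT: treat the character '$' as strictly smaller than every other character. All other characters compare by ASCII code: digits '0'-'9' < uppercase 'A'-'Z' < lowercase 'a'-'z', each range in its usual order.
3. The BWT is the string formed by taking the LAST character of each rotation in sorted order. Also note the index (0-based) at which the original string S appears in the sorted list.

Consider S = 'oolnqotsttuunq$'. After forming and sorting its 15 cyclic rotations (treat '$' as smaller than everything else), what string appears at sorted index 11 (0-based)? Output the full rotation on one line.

All 15 rotations (rotation i = S[i:]+S[:i]):
  rot[0] = oolnqotsttuunq$
  rot[1] = olnqotsttuunq$o
  rot[2] = lnqotsttuunq$oo
  rot[3] = nqotsttuunq$ool
  rot[4] = qotsttuunq$ooln
  rot[5] = otsttuunq$oolnq
  rot[6] = tsttuunq$oolnqo
  rot[7] = sttuunq$oolnqot
  rot[8] = ttuunq$oolnqots
  rot[9] = tuunq$oolnqotst
  rot[10] = uunq$oolnqotstt
  rot[11] = unq$oolnqotsttu
  rot[12] = nq$oolnqotsttuu
  rot[13] = q$oolnqotsttuun
  rot[14] = $oolnqotsttuunq
Sorted (with $ < everything):
  sorted[0] = $oolnqotsttuunq
  sorted[1] = lnqotsttuunq$oo
  sorted[2] = nq$oolnqotsttuu
  sorted[3] = nqotsttuunq$ool
  sorted[4] = olnqotsttuunq$o
  sorted[5] = oolnqotsttuunq$
  sorted[6] = otsttuunq$oolnq
  sorted[7] = q$oolnqotsttuun
  sorted[8] = qotsttuunq$ooln
  sorted[9] = sttuunq$oolnqot
  sorted[10] = tsttuunq$oolnqo
  sorted[11] = ttuunq$oolnqots
  sorted[12] = tuunq$oolnqotst
  sorted[13] = unq$oolnqotsttu
  sorted[14] = uunq$oolnqotstt
sorted[11] = ttuunq$oolnqots

Answer: ttuunq$oolnqots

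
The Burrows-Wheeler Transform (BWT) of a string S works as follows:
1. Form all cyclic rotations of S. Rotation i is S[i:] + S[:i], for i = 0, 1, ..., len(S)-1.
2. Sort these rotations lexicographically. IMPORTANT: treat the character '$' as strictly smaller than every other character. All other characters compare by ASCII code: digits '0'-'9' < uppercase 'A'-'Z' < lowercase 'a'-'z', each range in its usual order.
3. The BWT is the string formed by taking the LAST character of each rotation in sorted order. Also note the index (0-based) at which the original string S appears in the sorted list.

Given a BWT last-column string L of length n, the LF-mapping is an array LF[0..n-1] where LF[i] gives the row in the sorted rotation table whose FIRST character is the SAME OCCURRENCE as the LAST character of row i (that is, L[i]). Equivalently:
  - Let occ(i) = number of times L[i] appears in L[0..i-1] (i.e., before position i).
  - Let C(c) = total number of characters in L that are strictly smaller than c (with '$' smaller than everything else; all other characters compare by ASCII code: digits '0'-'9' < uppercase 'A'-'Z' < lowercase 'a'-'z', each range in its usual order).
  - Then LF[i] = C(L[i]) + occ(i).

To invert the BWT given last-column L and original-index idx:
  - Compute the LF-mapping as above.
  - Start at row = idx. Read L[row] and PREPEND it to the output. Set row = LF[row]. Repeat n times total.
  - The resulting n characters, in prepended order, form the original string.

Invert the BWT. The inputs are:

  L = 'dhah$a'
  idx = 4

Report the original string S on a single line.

Answer: haahd$

Derivation:
LF mapping: 3 4 1 5 0 2
Walk LF starting at row 4, prepending L[row]:
  step 1: row=4, L[4]='$', prepend. Next row=LF[4]=0
  step 2: row=0, L[0]='d', prepend. Next row=LF[0]=3
  step 3: row=3, L[3]='h', prepend. Next row=LF[3]=5
  step 4: row=5, L[5]='a', prepend. Next row=LF[5]=2
  step 5: row=2, L[2]='a', prepend. Next row=LF[2]=1
  step 6: row=1, L[1]='h', prepend. Next row=LF[1]=4
Reversed output: haahd$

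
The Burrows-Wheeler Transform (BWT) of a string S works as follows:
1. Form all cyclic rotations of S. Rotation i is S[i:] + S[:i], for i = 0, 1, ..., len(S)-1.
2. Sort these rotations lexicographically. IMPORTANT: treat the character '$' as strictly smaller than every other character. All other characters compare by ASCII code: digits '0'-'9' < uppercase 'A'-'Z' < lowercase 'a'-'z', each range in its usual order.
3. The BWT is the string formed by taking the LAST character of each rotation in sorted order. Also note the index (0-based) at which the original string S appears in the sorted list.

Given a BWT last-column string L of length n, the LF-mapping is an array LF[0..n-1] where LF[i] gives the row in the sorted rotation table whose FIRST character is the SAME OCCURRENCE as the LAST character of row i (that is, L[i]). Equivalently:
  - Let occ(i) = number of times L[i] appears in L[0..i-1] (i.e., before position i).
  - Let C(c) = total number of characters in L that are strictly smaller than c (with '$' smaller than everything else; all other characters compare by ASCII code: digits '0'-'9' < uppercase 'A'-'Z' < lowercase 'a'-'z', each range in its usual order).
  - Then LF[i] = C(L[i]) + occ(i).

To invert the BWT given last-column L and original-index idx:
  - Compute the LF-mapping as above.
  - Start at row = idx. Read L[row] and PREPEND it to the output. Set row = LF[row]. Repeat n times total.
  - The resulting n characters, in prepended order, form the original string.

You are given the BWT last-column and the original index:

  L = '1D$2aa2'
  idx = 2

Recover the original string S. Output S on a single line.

LF mapping: 1 4 0 2 5 6 3
Walk LF starting at row 2, prepending L[row]:
  step 1: row=2, L[2]='$', prepend. Next row=LF[2]=0
  step 2: row=0, L[0]='1', prepend. Next row=LF[0]=1
  step 3: row=1, L[1]='D', prepend. Next row=LF[1]=4
  step 4: row=4, L[4]='a', prepend. Next row=LF[4]=5
  step 5: row=5, L[5]='a', prepend. Next row=LF[5]=6
  step 6: row=6, L[6]='2', prepend. Next row=LF[6]=3
  step 7: row=3, L[3]='2', prepend. Next row=LF[3]=2
Reversed output: 22aaD1$

Answer: 22aaD1$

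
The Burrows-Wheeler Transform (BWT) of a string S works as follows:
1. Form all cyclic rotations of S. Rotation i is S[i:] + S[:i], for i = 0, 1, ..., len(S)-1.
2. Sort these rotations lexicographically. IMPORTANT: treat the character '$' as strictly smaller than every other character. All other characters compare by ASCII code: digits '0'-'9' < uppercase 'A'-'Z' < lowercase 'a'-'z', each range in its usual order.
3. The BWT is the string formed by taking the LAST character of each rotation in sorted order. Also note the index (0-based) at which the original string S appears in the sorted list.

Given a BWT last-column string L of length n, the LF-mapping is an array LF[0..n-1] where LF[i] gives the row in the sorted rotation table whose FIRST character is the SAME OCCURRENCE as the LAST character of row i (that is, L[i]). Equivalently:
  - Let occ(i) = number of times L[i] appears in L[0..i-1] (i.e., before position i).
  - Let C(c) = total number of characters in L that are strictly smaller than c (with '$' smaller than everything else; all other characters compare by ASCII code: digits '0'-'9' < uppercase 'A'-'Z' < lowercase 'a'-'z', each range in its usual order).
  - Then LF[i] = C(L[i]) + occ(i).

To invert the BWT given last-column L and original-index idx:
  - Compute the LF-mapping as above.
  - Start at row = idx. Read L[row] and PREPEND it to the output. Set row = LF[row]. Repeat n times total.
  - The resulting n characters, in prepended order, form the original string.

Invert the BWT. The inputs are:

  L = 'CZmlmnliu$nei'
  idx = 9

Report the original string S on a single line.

LF mapping: 1 2 8 6 9 10 7 4 12 0 11 3 5
Walk LF starting at row 9, prepending L[row]:
  step 1: row=9, L[9]='$', prepend. Next row=LF[9]=0
  step 2: row=0, L[0]='C', prepend. Next row=LF[0]=1
  step 3: row=1, L[1]='Z', prepend. Next row=LF[1]=2
  step 4: row=2, L[2]='m', prepend. Next row=LF[2]=8
  step 5: row=8, L[8]='u', prepend. Next row=LF[8]=12
  step 6: row=12, L[12]='i', prepend. Next row=LF[12]=5
  step 7: row=5, L[5]='n', prepend. Next row=LF[5]=10
  step 8: row=10, L[10]='n', prepend. Next row=LF[10]=11
  step 9: row=11, L[11]='e', prepend. Next row=LF[11]=3
  step 10: row=3, L[3]='l', prepend. Next row=LF[3]=6
  step 11: row=6, L[6]='l', prepend. Next row=LF[6]=7
  step 12: row=7, L[7]='i', prepend. Next row=LF[7]=4
  step 13: row=4, L[4]='m', prepend. Next row=LF[4]=9
Reversed output: millenniumZC$

Answer: millenniumZC$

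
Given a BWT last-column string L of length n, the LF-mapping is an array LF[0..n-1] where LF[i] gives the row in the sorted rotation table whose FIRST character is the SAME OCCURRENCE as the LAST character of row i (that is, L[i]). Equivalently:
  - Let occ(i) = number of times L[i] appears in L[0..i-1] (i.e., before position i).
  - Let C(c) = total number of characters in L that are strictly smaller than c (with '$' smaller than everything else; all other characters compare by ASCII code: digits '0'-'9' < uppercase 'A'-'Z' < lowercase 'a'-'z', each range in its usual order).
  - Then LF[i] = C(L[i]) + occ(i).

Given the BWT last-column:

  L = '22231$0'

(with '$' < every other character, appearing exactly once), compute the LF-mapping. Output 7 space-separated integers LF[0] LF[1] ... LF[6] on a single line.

Answer: 3 4 5 6 2 0 1

Derivation:
Char counts: '$':1, '0':1, '1':1, '2':3, '3':1
C (first-col start): C('$')=0, C('0')=1, C('1')=2, C('2')=3, C('3')=6
L[0]='2': occ=0, LF[0]=C('2')+0=3+0=3
L[1]='2': occ=1, LF[1]=C('2')+1=3+1=4
L[2]='2': occ=2, LF[2]=C('2')+2=3+2=5
L[3]='3': occ=0, LF[3]=C('3')+0=6+0=6
L[4]='1': occ=0, LF[4]=C('1')+0=2+0=2
L[5]='$': occ=0, LF[5]=C('$')+0=0+0=0
L[6]='0': occ=0, LF[6]=C('0')+0=1+0=1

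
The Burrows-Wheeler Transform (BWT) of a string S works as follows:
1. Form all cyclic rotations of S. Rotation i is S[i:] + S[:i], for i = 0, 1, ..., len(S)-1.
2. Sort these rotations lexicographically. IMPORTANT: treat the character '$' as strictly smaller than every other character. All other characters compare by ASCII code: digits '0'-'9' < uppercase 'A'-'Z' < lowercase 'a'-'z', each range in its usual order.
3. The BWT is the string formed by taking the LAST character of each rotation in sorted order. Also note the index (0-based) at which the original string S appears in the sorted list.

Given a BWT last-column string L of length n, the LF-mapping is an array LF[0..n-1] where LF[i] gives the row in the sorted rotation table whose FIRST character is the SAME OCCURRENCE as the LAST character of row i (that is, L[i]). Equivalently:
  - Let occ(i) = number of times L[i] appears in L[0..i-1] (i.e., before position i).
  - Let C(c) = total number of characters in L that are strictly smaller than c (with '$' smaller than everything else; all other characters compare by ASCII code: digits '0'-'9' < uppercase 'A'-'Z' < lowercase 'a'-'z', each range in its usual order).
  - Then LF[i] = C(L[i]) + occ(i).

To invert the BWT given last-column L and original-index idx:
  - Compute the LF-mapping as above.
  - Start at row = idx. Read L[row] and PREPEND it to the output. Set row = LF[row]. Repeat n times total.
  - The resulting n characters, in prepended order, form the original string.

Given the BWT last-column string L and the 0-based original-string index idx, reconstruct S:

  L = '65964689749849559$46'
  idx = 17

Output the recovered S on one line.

Answer: 9654498586995946476$

Derivation:
LF mapping: 8 5 15 9 1 10 13 16 12 2 17 14 3 18 6 7 19 0 4 11
Walk LF starting at row 17, prepending L[row]:
  step 1: row=17, L[17]='$', prepend. Next row=LF[17]=0
  step 2: row=0, L[0]='6', prepend. Next row=LF[0]=8
  step 3: row=8, L[8]='7', prepend. Next row=LF[8]=12
  step 4: row=12, L[12]='4', prepend. Next row=LF[12]=3
  step 5: row=3, L[3]='6', prepend. Next row=LF[3]=9
  step 6: row=9, L[9]='4', prepend. Next row=LF[9]=2
  step 7: row=2, L[2]='9', prepend. Next row=LF[2]=15
  step 8: row=15, L[15]='5', prepend. Next row=LF[15]=7
  step 9: row=7, L[7]='9', prepend. Next row=LF[7]=16
  step 10: row=16, L[16]='9', prepend. Next row=LF[16]=19
  step 11: row=19, L[19]='6', prepend. Next row=LF[19]=11
  step 12: row=11, L[11]='8', prepend. Next row=LF[11]=14
  step 13: row=14, L[14]='5', prepend. Next row=LF[14]=6
  step 14: row=6, L[6]='8', prepend. Next row=LF[6]=13
  step 15: row=13, L[13]='9', prepend. Next row=LF[13]=18
  step 16: row=18, L[18]='4', prepend. Next row=LF[18]=4
  step 17: row=4, L[4]='4', prepend. Next row=LF[4]=1
  step 18: row=1, L[1]='5', prepend. Next row=LF[1]=5
  step 19: row=5, L[5]='6', prepend. Next row=LF[5]=10
  step 20: row=10, L[10]='9', prepend. Next row=LF[10]=17
Reversed output: 9654498586995946476$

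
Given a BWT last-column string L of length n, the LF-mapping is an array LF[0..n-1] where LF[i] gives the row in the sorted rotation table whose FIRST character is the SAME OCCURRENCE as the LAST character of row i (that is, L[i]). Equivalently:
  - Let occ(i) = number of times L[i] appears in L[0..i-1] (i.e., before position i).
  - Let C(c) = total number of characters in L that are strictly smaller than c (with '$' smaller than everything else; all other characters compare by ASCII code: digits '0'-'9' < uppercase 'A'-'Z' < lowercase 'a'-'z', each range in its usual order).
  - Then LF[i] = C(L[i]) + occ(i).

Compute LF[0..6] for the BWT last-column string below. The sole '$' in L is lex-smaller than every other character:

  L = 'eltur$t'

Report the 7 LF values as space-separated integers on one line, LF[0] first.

Char counts: '$':1, 'e':1, 'l':1, 'r':1, 't':2, 'u':1
C (first-col start): C('$')=0, C('e')=1, C('l')=2, C('r')=3, C('t')=4, C('u')=6
L[0]='e': occ=0, LF[0]=C('e')+0=1+0=1
L[1]='l': occ=0, LF[1]=C('l')+0=2+0=2
L[2]='t': occ=0, LF[2]=C('t')+0=4+0=4
L[3]='u': occ=0, LF[3]=C('u')+0=6+0=6
L[4]='r': occ=0, LF[4]=C('r')+0=3+0=3
L[5]='$': occ=0, LF[5]=C('$')+0=0+0=0
L[6]='t': occ=1, LF[6]=C('t')+1=4+1=5

Answer: 1 2 4 6 3 0 5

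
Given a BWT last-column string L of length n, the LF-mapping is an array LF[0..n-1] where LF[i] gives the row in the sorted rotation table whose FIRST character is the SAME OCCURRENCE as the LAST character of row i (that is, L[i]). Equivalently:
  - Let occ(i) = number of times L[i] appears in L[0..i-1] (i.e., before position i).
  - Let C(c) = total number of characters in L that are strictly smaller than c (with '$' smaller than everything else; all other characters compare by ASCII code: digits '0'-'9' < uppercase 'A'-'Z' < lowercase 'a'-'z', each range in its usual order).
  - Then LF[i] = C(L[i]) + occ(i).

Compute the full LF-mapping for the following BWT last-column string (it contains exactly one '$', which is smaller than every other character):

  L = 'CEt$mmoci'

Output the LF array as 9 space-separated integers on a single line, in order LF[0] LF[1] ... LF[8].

Char counts: '$':1, 'C':1, 'E':1, 'c':1, 'i':1, 'm':2, 'o':1, 't':1
C (first-col start): C('$')=0, C('C')=1, C('E')=2, C('c')=3, C('i')=4, C('m')=5, C('o')=7, C('t')=8
L[0]='C': occ=0, LF[0]=C('C')+0=1+0=1
L[1]='E': occ=0, LF[1]=C('E')+0=2+0=2
L[2]='t': occ=0, LF[2]=C('t')+0=8+0=8
L[3]='$': occ=0, LF[3]=C('$')+0=0+0=0
L[4]='m': occ=0, LF[4]=C('m')+0=5+0=5
L[5]='m': occ=1, LF[5]=C('m')+1=5+1=6
L[6]='o': occ=0, LF[6]=C('o')+0=7+0=7
L[7]='c': occ=0, LF[7]=C('c')+0=3+0=3
L[8]='i': occ=0, LF[8]=C('i')+0=4+0=4

Answer: 1 2 8 0 5 6 7 3 4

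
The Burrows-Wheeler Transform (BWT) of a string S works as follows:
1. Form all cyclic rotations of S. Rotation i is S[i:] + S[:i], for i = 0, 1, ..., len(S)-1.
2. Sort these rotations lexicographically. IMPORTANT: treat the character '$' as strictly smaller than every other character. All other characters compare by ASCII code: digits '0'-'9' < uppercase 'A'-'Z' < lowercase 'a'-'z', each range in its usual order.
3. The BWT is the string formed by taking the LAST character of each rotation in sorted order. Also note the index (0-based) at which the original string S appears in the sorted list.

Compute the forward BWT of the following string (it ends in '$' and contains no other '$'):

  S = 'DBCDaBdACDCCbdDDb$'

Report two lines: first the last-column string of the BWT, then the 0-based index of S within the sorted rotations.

All 18 rotations (rotation i = S[i:]+S[:i]):
  rot[0] = DBCDaBdACDCCbdDDb$
  rot[1] = BCDaBdACDCCbdDDb$D
  rot[2] = CDaBdACDCCbdDDb$DB
  rot[3] = DaBdACDCCbdDDb$DBC
  rot[4] = aBdACDCCbdDDb$DBCD
  rot[5] = BdACDCCbdDDb$DBCDa
  rot[6] = dACDCCbdDDb$DBCDaB
  rot[7] = ACDCCbdDDb$DBCDaBd
  rot[8] = CDCCbdDDb$DBCDaBdA
  rot[9] = DCCbdDDb$DBCDaBdAC
  rot[10] = CCbdDDb$DBCDaBdACD
  rot[11] = CbdDDb$DBCDaBdACDC
  rot[12] = bdDDb$DBCDaBdACDCC
  rot[13] = dDDb$DBCDaBdACDCCb
  rot[14] = DDb$DBCDaBdACDCCbd
  rot[15] = Db$DBCDaBdACDCCbdD
  rot[16] = b$DBCDaBdACDCCbdDD
  rot[17] = $DBCDaBdACDCCbdDDb
Sorted (with $ < everything):
  sorted[0] = $DBCDaBdACDCCbdDDb  (last char: 'b')
  sorted[1] = ACDCCbdDDb$DBCDaBd  (last char: 'd')
  sorted[2] = BCDaBdACDCCbdDDb$D  (last char: 'D')
  sorted[3] = BdACDCCbdDDb$DBCDa  (last char: 'a')
  sorted[4] = CCbdDDb$DBCDaBdACD  (last char: 'D')
  sorted[5] = CDCCbdDDb$DBCDaBdA  (last char: 'A')
  sorted[6] = CDaBdACDCCbdDDb$DB  (last char: 'B')
  sorted[7] = CbdDDb$DBCDaBdACDC  (last char: 'C')
  sorted[8] = DBCDaBdACDCCbdDDb$  (last char: '$')
  sorted[9] = DCCbdDDb$DBCDaBdAC  (last char: 'C')
  sorted[10] = DDb$DBCDaBdACDCCbd  (last char: 'd')
  sorted[11] = DaBdACDCCbdDDb$DBC  (last char: 'C')
  sorted[12] = Db$DBCDaBdACDCCbdD  (last char: 'D')
  sorted[13] = aBdACDCCbdDDb$DBCD  (last char: 'D')
  sorted[14] = b$DBCDaBdACDCCbdDD  (last char: 'D')
  sorted[15] = bdDDb$DBCDaBdACDCC  (last char: 'C')
  sorted[16] = dACDCCbdDDb$DBCDaB  (last char: 'B')
  sorted[17] = dDDb$DBCDaBdACDCCb  (last char: 'b')
Last column: bdDaDABC$CdCDDDCBb
Original string S is at sorted index 8

Answer: bdDaDABC$CdCDDDCBb
8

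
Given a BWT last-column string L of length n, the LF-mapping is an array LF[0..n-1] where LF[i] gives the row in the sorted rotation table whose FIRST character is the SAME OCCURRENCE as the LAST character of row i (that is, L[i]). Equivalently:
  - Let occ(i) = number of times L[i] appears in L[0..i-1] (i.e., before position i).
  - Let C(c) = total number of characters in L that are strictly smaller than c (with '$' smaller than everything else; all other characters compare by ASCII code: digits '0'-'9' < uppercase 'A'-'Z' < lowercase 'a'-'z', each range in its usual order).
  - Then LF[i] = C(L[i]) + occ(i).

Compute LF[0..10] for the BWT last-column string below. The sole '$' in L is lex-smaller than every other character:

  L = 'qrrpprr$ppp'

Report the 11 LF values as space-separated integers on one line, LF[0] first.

Answer: 6 7 8 1 2 9 10 0 3 4 5

Derivation:
Char counts: '$':1, 'p':5, 'q':1, 'r':4
C (first-col start): C('$')=0, C('p')=1, C('q')=6, C('r')=7
L[0]='q': occ=0, LF[0]=C('q')+0=6+0=6
L[1]='r': occ=0, LF[1]=C('r')+0=7+0=7
L[2]='r': occ=1, LF[2]=C('r')+1=7+1=8
L[3]='p': occ=0, LF[3]=C('p')+0=1+0=1
L[4]='p': occ=1, LF[4]=C('p')+1=1+1=2
L[5]='r': occ=2, LF[5]=C('r')+2=7+2=9
L[6]='r': occ=3, LF[6]=C('r')+3=7+3=10
L[7]='$': occ=0, LF[7]=C('$')+0=0+0=0
L[8]='p': occ=2, LF[8]=C('p')+2=1+2=3
L[9]='p': occ=3, LF[9]=C('p')+3=1+3=4
L[10]='p': occ=4, LF[10]=C('p')+4=1+4=5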